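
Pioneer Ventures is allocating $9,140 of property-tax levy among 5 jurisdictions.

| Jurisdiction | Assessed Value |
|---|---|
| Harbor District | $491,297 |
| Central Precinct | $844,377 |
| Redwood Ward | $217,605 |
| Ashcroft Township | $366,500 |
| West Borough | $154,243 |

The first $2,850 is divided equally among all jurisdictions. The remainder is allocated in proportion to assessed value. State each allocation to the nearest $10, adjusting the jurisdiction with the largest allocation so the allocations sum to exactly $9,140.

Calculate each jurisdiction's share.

Harbor District: $2,060 | Central Precinct: $3,130 | Redwood Ward: $1,230 | Ashcroft Township: $1,680 | West Borough: $1,040

First tranche $2,850 split equally: $570 each.
Remainder $6,290 by assessed value (total 2,074,022): Harbor District 1,489.98 → $1,490; Central Precinct 2,560.79 → $2,560; Redwood Ward 659.94 → $660; Ashcroft Township 1,111.50 → $1,110; West Borough 467.78 → $470.
Totals: Harbor District $570 + $1,490 = $2,060; Central Precinct $570 + $2,560 = $3,130; Redwood Ward $570 + $660 = $1,230; Ashcroft Township $570 + $1,110 = $1,680; West Borough $570 + $470 = $1,040.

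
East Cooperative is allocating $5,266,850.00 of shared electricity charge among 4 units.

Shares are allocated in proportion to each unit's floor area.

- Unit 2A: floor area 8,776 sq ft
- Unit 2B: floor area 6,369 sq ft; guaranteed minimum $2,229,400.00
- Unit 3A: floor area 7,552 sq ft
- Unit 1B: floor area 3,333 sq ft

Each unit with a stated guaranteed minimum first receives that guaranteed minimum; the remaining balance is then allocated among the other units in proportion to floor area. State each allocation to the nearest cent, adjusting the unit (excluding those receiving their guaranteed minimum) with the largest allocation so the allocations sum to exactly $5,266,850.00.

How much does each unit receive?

Unit 2A: $1,355,814.11 | Unit 2B: $2,229,400.00 | Unit 3A: $1,166,716.97 | Unit 1B: $514,918.92

Fund the minimums — Unit 2B $2,229,400.00. Remaining pool $3,037,450.00.
Remaining pool split over remaining floor area 19,661: Unit 2A 1,355,814.1092 → $1,355,814.11; Unit 3A 1,166,716.9727 → $1,166,716.97; Unit 1B 514,918.9182 → $514,918.92.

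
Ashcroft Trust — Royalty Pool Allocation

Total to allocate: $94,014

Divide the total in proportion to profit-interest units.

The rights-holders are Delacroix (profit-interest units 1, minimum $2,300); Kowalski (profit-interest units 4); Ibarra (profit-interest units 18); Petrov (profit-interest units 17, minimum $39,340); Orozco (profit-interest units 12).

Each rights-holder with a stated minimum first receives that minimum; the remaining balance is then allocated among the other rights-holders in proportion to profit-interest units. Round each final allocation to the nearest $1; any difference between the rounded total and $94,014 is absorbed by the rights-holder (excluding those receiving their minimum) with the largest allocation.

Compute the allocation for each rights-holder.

Delacroix: $2,300 | Kowalski: $6,162 | Ibarra: $27,727 | Petrov: $39,340 | Orozco: $18,485

Fund the minimums — Delacroix $2,300; Petrov $39,340. Balance $52,374.
Balance split over remaining profit-interest units 34: Kowalski 6,161.65 → $6,162; Ibarra 27,727.41 → $27,727; Orozco 18,484.94 → $18,485.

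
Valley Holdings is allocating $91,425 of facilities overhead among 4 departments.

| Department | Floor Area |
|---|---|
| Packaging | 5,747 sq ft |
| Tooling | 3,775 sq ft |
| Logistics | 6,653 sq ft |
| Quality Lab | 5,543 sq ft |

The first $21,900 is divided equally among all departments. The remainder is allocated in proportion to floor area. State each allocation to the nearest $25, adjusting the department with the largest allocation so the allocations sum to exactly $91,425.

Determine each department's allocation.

Packaging: $23,875 · Tooling: $17,550 · Logistics: $26,775 · Quality Lab: $23,225

Equal tier: $21,900 ÷ 4 = $5,475 apiece.
Remainder $69,525 by floor area (total 21,718): Packaging 18,397.65 → $18,400; Tooling 12,084.76 → $12,075; Logistics 21,297.99 → $21,300; Quality Lab 17,744.59 → $17,750.
Totals: Packaging $5,475 + $18,400 = $23,875; Tooling $5,475 + $12,075 = $17,550; Logistics $5,475 + $21,300 = $26,775; Quality Lab $5,475 + $17,750 = $23,225.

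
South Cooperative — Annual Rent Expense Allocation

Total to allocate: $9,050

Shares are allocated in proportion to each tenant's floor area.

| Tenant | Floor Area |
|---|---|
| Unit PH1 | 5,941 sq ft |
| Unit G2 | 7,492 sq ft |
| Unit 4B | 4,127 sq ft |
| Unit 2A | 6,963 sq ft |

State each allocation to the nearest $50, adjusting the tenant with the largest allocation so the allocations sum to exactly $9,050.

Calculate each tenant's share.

Sum of floor area: 24,523.
Unrounded shares: Unit PH1 5,941/24,523 × $9,050 = 2,192.47; Unit G2 7,492/24,523 × $9,050 = 2,764.86; Unit 4B 4,127/24,523 × $9,050 = 1,523.03; Unit 2A 6,963/24,523 × $9,050 = 2,569.63.
After rounding ($50): Unit PH1 $2,200; Unit G2 $2,750; Unit 4B $1,500; Unit 2A $2,550. Sum = $9,000.
Difference $9,050 − $9,000 = +$50 applied to largest allocation (Unit G2): Unit G2 becomes $2,800.

Unit PH1: $2,200 | Unit G2: $2,800 | Unit 4B: $1,500 | Unit 2A: $2,550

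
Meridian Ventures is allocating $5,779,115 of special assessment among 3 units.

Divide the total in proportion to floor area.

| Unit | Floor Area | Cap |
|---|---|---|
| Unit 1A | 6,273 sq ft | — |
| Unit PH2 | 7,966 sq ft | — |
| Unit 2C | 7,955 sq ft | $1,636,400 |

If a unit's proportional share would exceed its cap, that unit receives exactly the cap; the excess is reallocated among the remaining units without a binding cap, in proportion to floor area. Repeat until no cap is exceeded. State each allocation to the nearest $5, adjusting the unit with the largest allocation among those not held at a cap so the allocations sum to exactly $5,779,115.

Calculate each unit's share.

Unit 1A: $1,825,075; Unit PH2: $2,317,640; Unit 2C: $1,636,400

Floor area total: 22,194.
Proportional shares (ignoring caps): Unit 1A 1,633,431.94; Unit PH2 2,074,273.68; Unit 2C 2,071,409.38.
Held at cap: Unit 2C ($1,636,400); remaining pool $4,142,715 reallocated over remaining floor area 14,239.
Remaining shares: Unit 1A 1,825,075.58 → $1,825,075; Unit PH2 2,317,639.42 → $2,317,640.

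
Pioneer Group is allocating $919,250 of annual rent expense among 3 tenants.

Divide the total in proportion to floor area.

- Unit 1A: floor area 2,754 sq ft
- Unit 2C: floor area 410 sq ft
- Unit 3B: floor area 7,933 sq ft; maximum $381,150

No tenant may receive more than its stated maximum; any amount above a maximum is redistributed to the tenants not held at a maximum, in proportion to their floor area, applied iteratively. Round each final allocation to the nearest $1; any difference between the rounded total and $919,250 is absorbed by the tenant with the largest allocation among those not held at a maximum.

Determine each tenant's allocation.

Sum of floor area: 11,097.
Unconstrained shares: Unit 1A 228,135.04; Unit 2C 33,963.46; Unit 3B 657,151.505.
Capped: Unit 3B ($381,150); residual $538,100 reallocated over remaining floor area 3,164.
Shares after redistribution: Unit 1A 468,371.49 → $468,371; Unit 2C 69,728.51 → $69,729.

Unit 1A: $468,371 | Unit 2C: $69,729 | Unit 3B: $381,150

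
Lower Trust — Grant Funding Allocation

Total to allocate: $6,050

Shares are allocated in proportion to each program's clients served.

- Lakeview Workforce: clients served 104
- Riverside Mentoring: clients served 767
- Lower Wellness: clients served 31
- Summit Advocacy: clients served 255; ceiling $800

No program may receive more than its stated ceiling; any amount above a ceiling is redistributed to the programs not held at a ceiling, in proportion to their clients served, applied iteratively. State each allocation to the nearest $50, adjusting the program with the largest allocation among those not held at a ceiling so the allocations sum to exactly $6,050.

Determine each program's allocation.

Lakeview Workforce: $600; Riverside Mentoring: $4,450; Lower Wellness: $200; Summit Advocacy: $800

Clients served total: 1,157.
Pro-rata shares before constraints: Lakeview Workforce 543.82; Riverside Mentoring 4,010.67; Lower Wellness 162.10; Summit Advocacy 1,333.41.
Cap binds for Summit Advocacy ($800); balance $5,250 reallocated over remaining clients served 902.
Remaining shares: Lakeview Workforce 605.32 → $600; Riverside Mentoring 4,464.25 → $4,450; Lower Wellness 180.43 → $200.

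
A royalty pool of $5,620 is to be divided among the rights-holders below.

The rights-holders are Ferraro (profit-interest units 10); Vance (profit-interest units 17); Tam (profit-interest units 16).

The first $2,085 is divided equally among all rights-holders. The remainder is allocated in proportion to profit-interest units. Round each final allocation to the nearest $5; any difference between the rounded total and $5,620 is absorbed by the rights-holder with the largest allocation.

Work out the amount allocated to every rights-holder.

Ferraro: $1,515; Vance: $2,095; Tam: $2,010

First tranche $2,085 split equally: $695 each.
Remainder $3,535 by profit-interest units (total 43): Ferraro 822.09 → $820; Vance 1,397.56 → $1,400; Tam 1,315.35 → $1,315.
Totals: Ferraro $695 + $820 = $1,515; Vance $695 + $1,400 = $2,095; Tam $695 + $1,315 = $2,010.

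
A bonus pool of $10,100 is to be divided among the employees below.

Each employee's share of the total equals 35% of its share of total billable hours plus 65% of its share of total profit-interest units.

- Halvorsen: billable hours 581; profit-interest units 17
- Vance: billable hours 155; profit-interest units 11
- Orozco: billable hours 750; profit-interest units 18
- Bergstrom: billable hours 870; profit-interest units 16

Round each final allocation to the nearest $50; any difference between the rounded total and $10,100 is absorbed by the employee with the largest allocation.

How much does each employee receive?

Billable hours total 2,356; profit-interest units total 62.
Combined weights (35% billable hours + 65% profit-interest units): Halvorsen 0.2645; Vance 0.1383; Orozco 0.3001; Bergstrom 0.2970.
Unrounded shares: Halvorsen 2,671.83; Vance 1,397.32; Orozco 3,031.29; Bergstrom 2,999.56.
After rounding ($50): Halvorsen $2,650; Vance $1,400; Orozco $3,050; Bergstrom $3,000. Sum = $10,100.
No rounding difference to absorb.

Halvorsen: $2,650 | Vance: $1,400 | Orozco: $3,050 | Bergstrom: $3,000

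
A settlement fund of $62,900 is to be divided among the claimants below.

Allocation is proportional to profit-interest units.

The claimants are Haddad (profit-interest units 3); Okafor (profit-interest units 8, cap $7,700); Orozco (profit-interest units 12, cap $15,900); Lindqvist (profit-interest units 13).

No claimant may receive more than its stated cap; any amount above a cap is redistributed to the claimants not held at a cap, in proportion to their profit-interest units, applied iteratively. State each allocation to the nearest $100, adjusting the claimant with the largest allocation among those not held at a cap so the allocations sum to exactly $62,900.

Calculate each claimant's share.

Profit-interest units total: 36.
Pro-rata shares before constraints: Haddad 5,241.67; Okafor 13,977.78; Orozco 20,966.67; Lindqvist 22,713.89.
Cap binds for Okafor ($7,700), Orozco ($15,900); remaining pool $39,300 reallocated over remaining profit-interest units 16.
Redistributed shares: Haddad 7,368.75 → $7,400; Lindqvist 31,931.25 → $31,900.

Haddad: $7,400; Okafor: $7,700; Orozco: $15,900; Lindqvist: $31,900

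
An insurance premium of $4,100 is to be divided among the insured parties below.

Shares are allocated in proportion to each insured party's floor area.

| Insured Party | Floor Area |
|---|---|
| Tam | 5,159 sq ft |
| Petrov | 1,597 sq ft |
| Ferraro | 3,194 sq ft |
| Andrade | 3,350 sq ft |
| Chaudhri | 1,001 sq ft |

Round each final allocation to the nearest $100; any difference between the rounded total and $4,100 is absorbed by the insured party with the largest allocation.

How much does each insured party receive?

Tam: $1,400 · Petrov: $500 · Ferraro: $900 · Andrade: $1,000 · Chaudhri: $300

Floor area total: 14,301.
Raw shares: Tam 5,159/14,301 × $4,100 = 1,479.05; Petrov 1,597/14,301 × $4,100 = 457.85; Ferraro 3,194/14,301 × $4,100 = 915.70; Andrade 3,350/14,301 × $4,100 = 960.42; Chaudhri 1,001/14,301 × $4,100 = 286.98.
Rounded to nearest $100: Tam $1,500; Petrov $500; Ferraro $900; Andrade $1,000; Chaudhri $300. Sum = $4,200.
Difference $4,100 − $4,200 = −$100 applied to largest allocation (Tam): Tam becomes $1,400.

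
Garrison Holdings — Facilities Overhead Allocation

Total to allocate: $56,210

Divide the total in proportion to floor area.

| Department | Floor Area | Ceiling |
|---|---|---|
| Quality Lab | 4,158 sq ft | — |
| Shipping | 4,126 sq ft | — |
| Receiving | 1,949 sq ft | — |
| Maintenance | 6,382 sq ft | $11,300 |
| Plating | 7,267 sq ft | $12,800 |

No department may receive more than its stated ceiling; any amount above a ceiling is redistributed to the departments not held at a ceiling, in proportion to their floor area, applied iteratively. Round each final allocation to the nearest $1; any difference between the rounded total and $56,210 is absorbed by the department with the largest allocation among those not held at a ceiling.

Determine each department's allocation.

Quality Lab: $13,047 · Shipping: $12,947 · Receiving: $6,116 · Maintenance: $11,300 · Plating: $12,800

Combined floor area = 23,882.
Unconstrained shares: Quality Lab 9,786.499; Shipping 9,711.18; Receiving 4,587.27; Maintenance 15,021.03; Plating 17,104.01.
Held at cap: Maintenance ($11,300), Plating ($12,800); remaining pool $32,110 reallocated over remaining floor area 10,233.
Redistributed shares: Quality Lab 13,047.34 → $13,047; Shipping 12,946.92 → $12,947; Receiving 6,115.74 → $6,116.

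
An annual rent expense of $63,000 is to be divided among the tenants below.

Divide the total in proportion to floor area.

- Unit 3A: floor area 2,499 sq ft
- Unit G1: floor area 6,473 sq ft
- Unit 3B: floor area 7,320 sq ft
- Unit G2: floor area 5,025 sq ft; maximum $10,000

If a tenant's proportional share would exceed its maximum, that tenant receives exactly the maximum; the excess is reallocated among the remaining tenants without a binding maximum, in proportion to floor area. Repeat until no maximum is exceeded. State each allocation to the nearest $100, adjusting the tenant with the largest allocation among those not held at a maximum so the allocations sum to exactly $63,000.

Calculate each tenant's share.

Floor area total: 21,317.
Pro-rata shares before constraints: Unit 3A 7,385.51; Unit G1 19,130.22; Unit 3B 21,633.44; Unit G2 14,850.82.
Held at cap: Unit G2 ($10,000); residual $53,000 reallocated over remaining floor area 16,292.
Redistributed shares: Unit 3A 8,129.57 → $8,100; Unit G1 21,057.51 → $21,100; Unit 3B 23,812.91 → $23,800.

Unit 3A: $8,100 · Unit G1: $21,100 · Unit 3B: $23,800 · Unit G2: $10,000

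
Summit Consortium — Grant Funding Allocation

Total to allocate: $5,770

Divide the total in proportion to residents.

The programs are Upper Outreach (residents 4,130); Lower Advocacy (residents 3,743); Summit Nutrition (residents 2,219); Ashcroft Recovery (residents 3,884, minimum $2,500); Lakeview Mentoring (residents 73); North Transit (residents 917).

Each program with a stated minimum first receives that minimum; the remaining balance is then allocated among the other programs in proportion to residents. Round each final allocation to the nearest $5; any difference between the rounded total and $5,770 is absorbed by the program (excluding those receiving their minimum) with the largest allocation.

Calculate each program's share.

Guaranteed amounts: Ashcroft Recovery $2,500. Balance $3,270.
Balance split over remaining residents 11,082: Upper Outreach 1,218.65 → $1,220; Lower Advocacy 1,104.46 → $1,105; Summit Nutrition 654.77 → $655; Lakeview Mentoring 21.54 → $20; North Transit 270.58 → $270.

Upper Outreach: $1,220 | Lower Advocacy: $1,105 | Summit Nutrition: $655 | Ashcroft Recovery: $2,500 | Lakeview Mentoring: $20 | North Transit: $270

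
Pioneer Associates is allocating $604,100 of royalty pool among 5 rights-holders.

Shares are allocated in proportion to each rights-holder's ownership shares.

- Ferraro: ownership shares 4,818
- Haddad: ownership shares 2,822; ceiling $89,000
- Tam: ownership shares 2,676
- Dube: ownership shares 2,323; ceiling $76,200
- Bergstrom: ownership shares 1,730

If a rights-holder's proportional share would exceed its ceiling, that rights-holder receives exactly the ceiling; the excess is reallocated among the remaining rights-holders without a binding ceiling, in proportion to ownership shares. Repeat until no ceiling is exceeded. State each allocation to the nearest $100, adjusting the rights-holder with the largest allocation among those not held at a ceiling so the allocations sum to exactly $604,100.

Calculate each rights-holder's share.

Sum of ownership shares: 14,369.
Proportional shares (ignoring caps): Ferraro 202,557.85; Haddad 118,642.23; Tam 112,504.11; Dube 97,663.32; Bergstrom 72,732.48.
Capped: Haddad ($89,000), Dube ($76,200); balance $438,900 reallocated over remaining ownership shares 9,224.
Redistributed shares: Ferraro 229,251.97 → $229,300; Tam 127,330.49 → $127,300; Bergstrom 82,317.54 → $82,300.

Ferraro: $229,300 | Haddad: $89,000 | Tam: $127,300 | Dube: $76,200 | Bergstrom: $82,300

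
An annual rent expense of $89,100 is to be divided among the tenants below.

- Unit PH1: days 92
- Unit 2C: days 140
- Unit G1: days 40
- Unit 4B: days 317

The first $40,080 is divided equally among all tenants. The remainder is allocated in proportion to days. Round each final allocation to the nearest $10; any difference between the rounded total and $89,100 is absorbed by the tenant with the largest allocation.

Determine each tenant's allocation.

Unit PH1: $17,680 · Unit 2C: $21,670 · Unit G1: $13,350 · Unit 4B: $36,400

Equal tier: $40,080 ÷ 4 = $10,020 apiece.
Remainder $49,020 by days (total 589): Unit PH1 7,656.77 → $7,660; Unit 2C 11,651.61 → $11,650; Unit G1 3,329.03 → $3,330; Unit 4B 26,382.58 → $26,380.
Totals: Unit PH1 $10,020 + $7,660 = $17,680; Unit 2C $10,020 + $11,650 = $21,670; Unit G1 $10,020 + $3,330 = $13,350; Unit 4B $10,020 + $26,380 = $36,400.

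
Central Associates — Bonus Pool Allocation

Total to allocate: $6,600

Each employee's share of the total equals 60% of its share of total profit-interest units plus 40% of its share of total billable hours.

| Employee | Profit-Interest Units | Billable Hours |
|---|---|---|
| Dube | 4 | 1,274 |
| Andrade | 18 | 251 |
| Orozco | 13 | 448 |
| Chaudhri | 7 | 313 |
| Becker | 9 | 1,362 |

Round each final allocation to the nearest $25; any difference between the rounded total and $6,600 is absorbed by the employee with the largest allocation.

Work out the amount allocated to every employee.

Dube: $1,225; Andrade: $1,575; Orozco: $1,325; Chaudhri: $775; Becker: $1,700

Profit-interest units total 51; billable hours total 3,648.
Composite weights (60% profit-interest units + 40% billable hours): Dube 0.1868; Andrade 0.2393; Orozco 0.2021; Chaudhri 0.1167; Becker 0.2552.
Unrounded shares: Dube 1,232.56; Andrade 1,579.29; Orozco 1,333.62; Chaudhri 770.04; Becker 1,684.48.
After rounding ($25): Dube $1,225; Andrade $1,575; Orozco $1,325; Chaudhri $775; Becker $1,675. Sum = $6,575.
Difference $6,600 − $6,575 = +$25 applied to largest allocation (Becker): Becker becomes $1,700.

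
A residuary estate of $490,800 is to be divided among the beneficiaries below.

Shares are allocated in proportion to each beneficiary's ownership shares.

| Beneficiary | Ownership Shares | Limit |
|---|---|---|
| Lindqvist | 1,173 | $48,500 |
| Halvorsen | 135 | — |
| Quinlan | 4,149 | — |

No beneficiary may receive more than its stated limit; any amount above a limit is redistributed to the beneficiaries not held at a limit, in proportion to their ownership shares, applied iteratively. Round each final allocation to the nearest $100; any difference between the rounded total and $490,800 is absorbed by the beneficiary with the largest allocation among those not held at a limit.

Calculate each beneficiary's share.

Lindqvist: $48,500 | Halvorsen: $13,900 | Quinlan: $428,400

Total ownership shares = 5,457.
Pro-rata shares before constraints: Lindqvist 105,499.07; Halvorsen 12,141.84; Quinlan 373,159.10.
Capped: Lindqvist ($48,500); remaining pool $442,300 reallocated over remaining ownership shares 4,284.
Shares after redistribution: Halvorsen 13,938.03 → $13,900; Quinlan 428,361.97 → $428,400.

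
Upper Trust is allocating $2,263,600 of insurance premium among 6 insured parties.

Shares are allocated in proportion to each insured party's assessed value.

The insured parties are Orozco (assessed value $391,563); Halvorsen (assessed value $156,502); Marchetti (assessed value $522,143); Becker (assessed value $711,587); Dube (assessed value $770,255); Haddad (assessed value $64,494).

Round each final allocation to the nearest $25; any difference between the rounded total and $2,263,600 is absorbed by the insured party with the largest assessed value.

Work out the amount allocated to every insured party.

Sum of assessed value: 391,563 + 156,502 + 522,143 + 711,587 + 770,255 + 64,494 = 2,616,544.
Pro-rata amounts: Orozco 338,745.31; Halvorsen 135,391.54; Marchetti 451,711.45; Becker 615,601.47; Dube 666,355.78; Haddad 55,794.44.
Rounded to nearest $25: Orozco $338,750; Halvorsen $135,400; Marchetti $451,700; Becker $615,600; Dube $666,350; Haddad $55,800. Sum = $2,263,600.
No rounding difference to absorb.

Orozco: $338,750 · Halvorsen: $135,400 · Marchetti: $451,700 · Becker: $615,600 · Dube: $666,350 · Haddad: $55,800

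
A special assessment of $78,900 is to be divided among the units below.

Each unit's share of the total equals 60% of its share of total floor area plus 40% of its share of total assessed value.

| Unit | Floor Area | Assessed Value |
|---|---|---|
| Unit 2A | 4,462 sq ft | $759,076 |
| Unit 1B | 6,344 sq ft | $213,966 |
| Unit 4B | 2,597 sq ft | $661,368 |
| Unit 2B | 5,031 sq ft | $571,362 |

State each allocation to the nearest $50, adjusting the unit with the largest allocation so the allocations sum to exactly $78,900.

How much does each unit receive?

Unit 2A: $22,300 | Unit 1B: $19,350 | Unit 4B: $16,150 | Unit 2B: $21,100

Floor area total 18,434; assessed value total 2,205,772.
Combined weights (60% floor area + 40% assessed value): Unit 2A 0.2829; Unit 1B 0.2453; Unit 4B 0.2045; Unit 2B 0.2674.
Unrounded shares: Unit 2A 22,319.57; Unit 1B 19,353.31; Unit 4B 16,132.10; Unit 2B 21,095.01.
After rounding ($50): Unit 2A $22,300; Unit 1B $19,350; Unit 4B $16,150; Unit 2B $21,100. Sum = $78,900.
Sum already equals the total — no adjustment.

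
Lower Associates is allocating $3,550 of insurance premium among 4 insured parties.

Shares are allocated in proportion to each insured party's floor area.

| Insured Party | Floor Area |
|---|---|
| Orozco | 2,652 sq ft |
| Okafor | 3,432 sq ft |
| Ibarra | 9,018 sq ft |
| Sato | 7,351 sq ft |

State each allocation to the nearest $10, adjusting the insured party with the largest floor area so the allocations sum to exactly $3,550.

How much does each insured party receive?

Total floor area = 2,652 + 3,432 + 9,018 + 7,351 = 22,453.
Raw shares: Orozco 419.30; Okafor 542.63; Ibarra 1,425.82; Sato 1,162.25.
At nearest $10: Orozco $420; Okafor $540; Ibarra $1,430; Sato $1,160. Sum = $3,550.
Rounded total matches; no reconciliation needed.

Orozco: $420 · Okafor: $540 · Ibarra: $1,430 · Sato: $1,160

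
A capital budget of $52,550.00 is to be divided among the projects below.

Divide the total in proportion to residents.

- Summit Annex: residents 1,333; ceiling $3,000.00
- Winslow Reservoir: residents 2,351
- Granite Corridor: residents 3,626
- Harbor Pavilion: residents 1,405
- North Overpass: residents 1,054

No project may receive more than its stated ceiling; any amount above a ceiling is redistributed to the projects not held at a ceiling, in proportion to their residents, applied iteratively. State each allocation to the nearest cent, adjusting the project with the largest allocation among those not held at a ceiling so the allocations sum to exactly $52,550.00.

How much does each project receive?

Combined residents = 9,769.
Unconstrained shares: Summit Annex 7,170.5548; Winslow Reservoir 12,646.6424; Granite Corridor 19,505.2001; Harbor Pavilion 7,557.8616; North Overpass 5,669.7410.
Capped: Summit Annex ($3,000.00); residual $49,550.00 reallocated over remaining residents 8,436.
Shares after redistribution: Winslow Reservoir 13,808.9201 → $13,808.92; Granite Corridor 21,297.8070 → $21,297.81; Harbor Pavilion 8,252.4597 → $8,252.46; North Overpass 6,190.8132 → $6,190.81.

Summit Annex: $3,000.00 · Winslow Reservoir: $13,808.92 · Granite Corridor: $21,297.81 · Harbor Pavilion: $8,252.46 · North Overpass: $6,190.81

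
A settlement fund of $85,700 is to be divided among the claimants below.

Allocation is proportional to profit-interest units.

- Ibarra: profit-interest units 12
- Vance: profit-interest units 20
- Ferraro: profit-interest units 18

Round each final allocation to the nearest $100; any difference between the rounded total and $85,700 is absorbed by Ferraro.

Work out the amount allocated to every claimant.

Total profit-interest units = 50.
Raw shares: Ibarra 12/50 × $85,700 = 20,568.00; Vance 20/50 × $85,700 = 34,280.00; Ferraro 18/50 × $85,700 = 30,852.00.
After rounding ($100): Ibarra $20,600; Vance $34,300; Ferraro $30,900. Sum = $85,800.
Difference $85,700 − $85,800 = −$100 applied to Ferraro: Ferraro becomes $30,800.

Ibarra: $20,600 · Vance: $34,300 · Ferraro: $30,800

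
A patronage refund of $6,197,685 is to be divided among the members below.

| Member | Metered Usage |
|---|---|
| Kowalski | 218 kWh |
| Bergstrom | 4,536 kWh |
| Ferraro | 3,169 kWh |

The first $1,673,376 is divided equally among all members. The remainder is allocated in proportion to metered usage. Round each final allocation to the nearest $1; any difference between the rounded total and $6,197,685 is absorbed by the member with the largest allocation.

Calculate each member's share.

Kowalski: $682,278 · Bergstrom: $3,148,006 · Ferraro: $2,367,401

Equal tier: $1,673,376 ÷ 3 = $557,792 apiece.
Remainder $4,524,309 by metered usage (total 7,923): Kowalski 124,485.59 → $124,486; Bergstrom 2,590,214.01 → $2,590,214; Ferraro 1,809,609.39 → $1,809,609.
Totals: Kowalski $557,792 + $124,486 = $682,278; Bergstrom $557,792 + $2,590,214 = $3,148,006; Ferraro $557,792 + $1,809,609 = $2,367,401.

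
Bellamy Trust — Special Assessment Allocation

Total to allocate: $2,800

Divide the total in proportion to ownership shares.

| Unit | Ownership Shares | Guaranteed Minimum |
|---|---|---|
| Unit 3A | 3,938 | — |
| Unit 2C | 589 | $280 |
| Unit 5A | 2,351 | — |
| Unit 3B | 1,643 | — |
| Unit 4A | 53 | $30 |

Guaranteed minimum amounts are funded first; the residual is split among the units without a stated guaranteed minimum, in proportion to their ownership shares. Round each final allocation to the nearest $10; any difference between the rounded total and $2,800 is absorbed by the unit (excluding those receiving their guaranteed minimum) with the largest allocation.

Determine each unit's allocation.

Unit 3A: $1,230; Unit 2C: $280; Unit 5A: $740; Unit 3B: $520; Unit 4A: $30

Fund the minimums — Unit 2C $280; Unit 4A $30. Remaining pool $2,490.
Remaining pool split over remaining ownership shares 7,932: Unit 3A 1,236.21 → $1,240; Unit 5A 738.02 → $740; Unit 3B 515.77 → $520.
Rounding difference −$10 applied to Unit 3A → $1,230.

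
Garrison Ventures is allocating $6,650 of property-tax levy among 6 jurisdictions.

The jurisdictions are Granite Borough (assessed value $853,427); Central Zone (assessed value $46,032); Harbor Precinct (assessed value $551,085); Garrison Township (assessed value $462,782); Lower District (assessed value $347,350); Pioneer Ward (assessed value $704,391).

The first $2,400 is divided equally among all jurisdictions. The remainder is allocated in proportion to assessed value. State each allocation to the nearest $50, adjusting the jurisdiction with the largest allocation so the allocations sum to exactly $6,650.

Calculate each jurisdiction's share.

First tranche $2,400 split equally: $400 each.
Remainder $4,250 by assessed value (total 2,965,067): Granite Borough 1,223.27 → $1,200; Central Zone 65.98 → $50; Harbor Precinct 789.90 → $800; Garrison Township 663.33 → $650; Lower District 497.88 → $500; Pioneer Ward 1,009.64 → $1,000.
Rounding difference +$50 on remainder applied to Granite Borough.
Totals: Granite Borough $400 + $1,250 = $1,650; Central Zone $400 + $50 = $450; Harbor Precinct $400 + $800 = $1,200; Garrison Township $400 + $650 = $1,050; Lower District $400 + $500 = $900; Pioneer Ward $400 + $1,000 = $1,400.

Granite Borough: $1,650; Central Zone: $450; Harbor Precinct: $1,200; Garrison Township: $1,050; Lower District: $900; Pioneer Ward: $1,400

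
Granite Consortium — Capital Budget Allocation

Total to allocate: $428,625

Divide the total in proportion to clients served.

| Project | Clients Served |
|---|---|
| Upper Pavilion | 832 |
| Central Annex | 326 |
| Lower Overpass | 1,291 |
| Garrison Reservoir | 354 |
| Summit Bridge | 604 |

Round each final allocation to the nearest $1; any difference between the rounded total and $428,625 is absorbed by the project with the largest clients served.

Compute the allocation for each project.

Combined clients served = 3,407.
Raw shares: Upper Pavilion 832/3,407 × $428,625 = 104,671.56; Central Annex 326/3,407 × $428,625 = 41,013.13; Lower Overpass 1,291/3,407 × $428,625 = 162,417.05; Garrison Reservoir 354/3,407 × $428,625 = 44,535.74; Summit Bridge 604/3,407 × $428,625 = 75,987.53.
After rounding ($1): Upper Pavilion $104,672; Central Annex $41,013; Lower Overpass $162,417; Garrison Reservoir $44,536; Summit Bridge $75,988. Sum = $428,626.
Difference $428,625 − $428,626 = −$1 applied to largest clients served (Lower Overpass): Lower Overpass becomes $162,416.

Upper Pavilion: $104,672 | Central Annex: $41,013 | Lower Overpass: $162,416 | Garrison Reservoir: $44,536 | Summit Bridge: $75,988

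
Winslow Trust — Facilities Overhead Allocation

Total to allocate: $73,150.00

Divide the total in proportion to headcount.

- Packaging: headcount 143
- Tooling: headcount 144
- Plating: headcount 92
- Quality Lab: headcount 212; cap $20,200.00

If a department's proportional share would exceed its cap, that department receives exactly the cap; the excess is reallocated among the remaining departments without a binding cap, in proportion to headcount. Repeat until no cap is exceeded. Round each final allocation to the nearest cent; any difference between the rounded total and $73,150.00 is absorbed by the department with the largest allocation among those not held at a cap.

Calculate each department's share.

Sum of headcount: 591.
Proportional shares (ignoring caps): Packaging 17,699.5770; Tooling 17,823.3503; Plating 11,387.1404; Quality Lab 26,239.9323.
Held at cap: Quality Lab ($20,200.00); remaining pool $52,950.00 reallocated over remaining headcount 379.
Redistributed shares: Packaging 19,978.4960 → $19,978.50; Tooling 20,118.2058 → $20,118.21; Plating 12,853.2982 → $12,853.30.
Rounding difference −$0.01 applied to Tooling → $20,118.20.

Packaging: $19,978.50 · Tooling: $20,118.20 · Plating: $12,853.30 · Quality Lab: $20,200.00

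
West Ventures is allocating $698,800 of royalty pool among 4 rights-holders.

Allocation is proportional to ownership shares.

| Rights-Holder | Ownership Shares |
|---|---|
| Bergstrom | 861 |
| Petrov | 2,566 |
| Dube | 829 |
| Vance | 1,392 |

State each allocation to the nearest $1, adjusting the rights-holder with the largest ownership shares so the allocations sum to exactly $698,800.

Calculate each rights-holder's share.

Bergstrom: $106,527; Petrov: $317,480; Dube: $102,568; Vance: $172,225

Combined ownership shares = 5,648.
Raw shares: Bergstrom 861/5,648 × $698,800 = 106,527.41; Petrov 2,566/5,648 × $698,800 = 317,478.90; Dube 829/5,648 × $698,800 = 102,568.20; Vance 1,392/5,648 × $698,800 = 172,225.496.
Rounded to nearest $1: Bergstrom $106,527; Petrov $317,479; Dube $102,568; Vance $172,225. Sum = $698,799.
Difference $698,800 − $698,799 = +$1 applied to largest ownership shares (Petrov): Petrov becomes $317,480.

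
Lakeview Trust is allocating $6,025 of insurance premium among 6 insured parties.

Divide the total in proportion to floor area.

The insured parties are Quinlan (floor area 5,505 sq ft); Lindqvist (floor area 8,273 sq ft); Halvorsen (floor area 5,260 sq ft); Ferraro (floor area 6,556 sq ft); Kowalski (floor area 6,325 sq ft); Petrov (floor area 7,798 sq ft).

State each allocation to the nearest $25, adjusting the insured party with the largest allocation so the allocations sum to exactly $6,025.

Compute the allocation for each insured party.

Total floor area = 39,717.
Raw shares: Quinlan 5,505/39,717 × $6,025 = 835.10; Lindqvist 8,273/39,717 × $6,025 = 1,255.00; Halvorsen 5,260/39,717 × $6,025 = 797.93; Ferraro 6,556/39,717 × $6,025 = 994.53; Kowalski 6,325/39,717 × $6,025 = 959.49; Petrov 7,798/39,717 × $6,025 = 1,182.94.
After rounding ($25): Quinlan $825; Lindqvist $1,250; Halvorsen $800; Ferraro $1,000; Kowalski $950; Petrov $1,175. Sum = $6,000.
Difference $6,025 − $6,000 = +$25 applied to largest allocation (Lindqvist): Lindqvist becomes $1,275.

Quinlan: $825; Lindqvist: $1,275; Halvorsen: $800; Ferraro: $1,000; Kowalski: $950; Petrov: $1,175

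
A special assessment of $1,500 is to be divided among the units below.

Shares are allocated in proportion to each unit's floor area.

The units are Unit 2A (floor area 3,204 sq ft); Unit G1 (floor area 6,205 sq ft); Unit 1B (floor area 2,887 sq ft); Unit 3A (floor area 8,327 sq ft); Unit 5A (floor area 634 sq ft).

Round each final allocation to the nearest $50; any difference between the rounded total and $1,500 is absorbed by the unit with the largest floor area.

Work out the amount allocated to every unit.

Unit 2A: $250; Unit G1: $450; Unit 1B: $200; Unit 3A: $550; Unit 5A: $50

Total floor area = 21,257.
Pro-rata amounts: Unit 2A 3,204/21,257 × $1,500 = 226.09; Unit G1 6,205/21,257 × $1,500 = 437.86; Unit 1B 2,887/21,257 × $1,500 = 203.72; Unit 3A 8,327/21,257 × $1,500 = 587.59; Unit 5A 634/21,257 × $1,500 = 44.74.
At nearest $50: Unit 2A $250; Unit G1 $450; Unit 1B $200; Unit 3A $600; Unit 5A $50. Sum = $1,550.
Difference $1,500 − $1,550 = −$50 applied to largest floor area (Unit 3A): Unit 3A becomes $550.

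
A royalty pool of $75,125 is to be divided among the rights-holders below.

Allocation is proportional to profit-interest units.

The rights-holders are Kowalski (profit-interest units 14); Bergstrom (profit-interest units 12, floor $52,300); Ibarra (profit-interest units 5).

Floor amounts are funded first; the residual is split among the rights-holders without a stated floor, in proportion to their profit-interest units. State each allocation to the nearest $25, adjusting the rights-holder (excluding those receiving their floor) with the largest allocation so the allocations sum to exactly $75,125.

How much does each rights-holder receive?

Kowalski: $16,825 · Bergstrom: $52,300 · Ibarra: $6,000

Minimums first: Bergstrom $52,300. Residual $22,825.
Residual split over remaining profit-interest units 19: Kowalski 16,818.42 → $16,825; Ibarra 6,006.58 → $6,000.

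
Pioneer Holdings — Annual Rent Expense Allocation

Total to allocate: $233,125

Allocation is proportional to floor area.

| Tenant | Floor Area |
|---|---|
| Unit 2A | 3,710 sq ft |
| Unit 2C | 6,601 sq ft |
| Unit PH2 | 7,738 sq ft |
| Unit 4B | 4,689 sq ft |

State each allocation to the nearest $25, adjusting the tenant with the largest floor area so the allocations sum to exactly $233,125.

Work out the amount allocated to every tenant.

Unit 2A: $38,025; Unit 2C: $67,675; Unit PH2: $79,350; Unit 4B: $48,075

Sum of floor area: 22,738.
Proportional shares: Unit 2A 3,710/22,738 × $233,125 = 38,037.37; Unit 2C 6,601/22,738 × $233,125 = 67,677.81; Unit PH2 7,738/22,738 × $233,125 = 79,335.09; Unit 4B 4,689/22,738 × $233,125 = 48,074.73.
At nearest $25: Unit 2A $38,025; Unit 2C $67,675; Unit PH2 $79,325; Unit 4B $48,075. Sum = $233,100.
Difference $233,125 − $233,100 = +$25 applied to largest floor area (Unit PH2): Unit PH2 becomes $79,350.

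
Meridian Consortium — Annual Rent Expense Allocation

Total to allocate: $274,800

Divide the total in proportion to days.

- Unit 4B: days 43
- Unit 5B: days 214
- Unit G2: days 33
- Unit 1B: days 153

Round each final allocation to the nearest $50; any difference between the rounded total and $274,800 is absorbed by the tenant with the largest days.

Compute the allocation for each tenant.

Days total: 443.
Unrounded shares: Unit 4B 43/443 × $274,800 = 26,673.59; Unit 5B 214/443 × $274,800 = 132,747.63; Unit G2 33/443 × $274,800 = 20,470.43; Unit 1B 153/443 × $274,800 = 94,908.35.
Rounded to nearest $50: Unit 4B $26,650; Unit 5B $132,750; Unit G2 $20,450; Unit 1B $94,900. Sum = $274,750.
Difference $274,800 − $274,750 = +$50 applied to largest days (Unit 5B): Unit 5B becomes $132,800.

Unit 4B: $26,650 | Unit 5B: $132,800 | Unit G2: $20,450 | Unit 1B: $94,900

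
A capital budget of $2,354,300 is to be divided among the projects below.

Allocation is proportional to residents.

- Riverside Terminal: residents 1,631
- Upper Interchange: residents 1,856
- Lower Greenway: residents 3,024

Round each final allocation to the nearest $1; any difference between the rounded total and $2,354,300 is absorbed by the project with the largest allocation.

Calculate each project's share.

Riverside Terminal: $589,750 · Upper Interchange: $671,107 · Lower Greenway: $1,093,443

Sum of residents: 6,511.
Raw shares: Riverside Terminal 1,631/6,511 × $2,354,300 = 589,750.16; Upper Interchange 1,856/6,511 × $2,354,300 = 671,107.48; Lower Greenway 3,024/6,511 × $2,354,300 = 1,093,442.36.
Rounded to nearest $1: Riverside Terminal $589,750; Upper Interchange $671,107; Lower Greenway $1,093,442. Sum = $2,354,299.
Difference $2,354,300 − $2,354,299 = +$1 applied to largest allocation (Lower Greenway): Lower Greenway becomes $1,093,443.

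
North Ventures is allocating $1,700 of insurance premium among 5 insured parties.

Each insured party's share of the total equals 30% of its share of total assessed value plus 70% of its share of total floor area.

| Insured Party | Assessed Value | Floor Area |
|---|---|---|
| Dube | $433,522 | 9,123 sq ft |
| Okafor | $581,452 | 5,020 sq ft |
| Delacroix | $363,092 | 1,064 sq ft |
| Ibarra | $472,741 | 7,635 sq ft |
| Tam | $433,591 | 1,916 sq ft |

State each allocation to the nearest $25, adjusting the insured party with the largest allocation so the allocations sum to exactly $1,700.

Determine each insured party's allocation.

Totals — assessed value 2,284,398, floor area 24,758.
Combined weights (30% assessed value + 70% floor area): Dube 0.3149; Okafor 0.2183; Delacroix 0.0778; Ibarra 0.2780; Tam 0.1111.
Raw shares: Dube 535.28; Okafor 371.10; Delacroix 132.20; Ibarra 472.52; Tam 188.89.
After rounding ($25): Dube $525; Okafor $375; Delacroix $125; Ibarra $475; Tam $200. Sum = $1,700.
Sum already equals the total — no adjustment.

Dube: $525; Okafor: $375; Delacroix: $125; Ibarra: $475; Tam: $200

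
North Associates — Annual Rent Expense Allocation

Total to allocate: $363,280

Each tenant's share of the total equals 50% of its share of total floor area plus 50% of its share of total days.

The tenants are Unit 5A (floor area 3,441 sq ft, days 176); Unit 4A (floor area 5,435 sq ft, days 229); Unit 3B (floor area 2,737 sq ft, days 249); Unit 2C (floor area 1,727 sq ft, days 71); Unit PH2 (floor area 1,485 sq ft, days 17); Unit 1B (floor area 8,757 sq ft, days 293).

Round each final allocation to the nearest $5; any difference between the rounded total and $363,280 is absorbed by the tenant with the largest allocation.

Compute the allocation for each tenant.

Floor area total 23,582; days total 1,035.
Composite weights (50% floor area + 50% days): Unit 5A 0.1580; Unit 4A 0.2259; Unit 3B 0.1783; Unit 2C 0.0709; Unit PH2 0.0397; Unit 1B 0.3272.
Raw shares: Unit 5A 57,391.83; Unit 4A 82,051.95; Unit 3B 64,780.60; Unit 2C 25,762.52; Unit PH2 14,421.65; Unit 1B 118,871.45.
At nearest $5: Unit 5A $57,390; Unit 4A $82,050; Unit 3B $64,780; Unit 2C $25,765; Unit PH2 $14,420; Unit 1B $118,870. Sum = $363,275.
Difference $363,280 − $363,275 = +$5 applied to largest allocation (Unit 1B): Unit 1B becomes $118,875.

Unit 5A: $57,390; Unit 4A: $82,050; Unit 3B: $64,780; Unit 2C: $25,765; Unit PH2: $14,420; Unit 1B: $118,875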